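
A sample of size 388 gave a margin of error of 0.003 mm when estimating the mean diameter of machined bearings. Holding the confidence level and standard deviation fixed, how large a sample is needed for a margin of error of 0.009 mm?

Margin of error scales as 1/√n, so n₂ = n₁·(E₁/E₂)².
n₂ = 388 × (0.003/0.009)² = 388 × 0.1111 = 43.11
Round up: n₂ = 44.

44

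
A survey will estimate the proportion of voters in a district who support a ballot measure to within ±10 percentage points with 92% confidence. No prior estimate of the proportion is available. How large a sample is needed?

For a proportion with margin E = 0.1 at 92% confidence, z = 1.751.
With no prior estimate, use p = 0.5, which maximizes p(1−p) at 0.25.
n = 0.25 × (z/E)² = 0.25 × (1.751/0.1)² = 76.65
Round up: n = 77.

n = 77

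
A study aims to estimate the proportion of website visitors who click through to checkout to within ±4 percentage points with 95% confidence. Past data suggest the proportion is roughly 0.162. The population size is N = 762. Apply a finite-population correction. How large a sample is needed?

229

For a proportion with margin E = 0.04 at 95% confidence, z = 1.960.
n = p̂(1−p̂)(z/E)² = 0.162 × 0.838 × (1.960/0.04)² = 325.95 — call this n₀.
Finite-population correction with N = 762: n = n₀ / (1 + (n₀−1)/N) = 325.95 / 1.426 = 228.58
Round up: n = 229.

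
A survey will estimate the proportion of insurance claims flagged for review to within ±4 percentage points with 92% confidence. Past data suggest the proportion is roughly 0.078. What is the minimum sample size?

138

For a proportion with margin E = 0.04 at 92% confidence, z = 1.751.
n = p̂(1−p̂)(z/E)² = 0.078 × 0.922 × (1.751/0.04)² = 137.81
Round up: n = 138.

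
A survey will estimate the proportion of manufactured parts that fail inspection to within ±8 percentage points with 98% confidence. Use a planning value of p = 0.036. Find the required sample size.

30

For a proportion with margin E = 0.08 at 98% confidence, z = 2.326.
n = p̂(1−p̂)(z/E)² = 0.036 × 0.964 × (2.326/0.08)² = 29.34
Round up: n = 30.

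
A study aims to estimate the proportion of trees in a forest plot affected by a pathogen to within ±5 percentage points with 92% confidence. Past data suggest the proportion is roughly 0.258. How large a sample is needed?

n = 235

For a proportion with margin E = 0.05 at 92% confidence, z = 1.751.
n = p̂(1−p̂)(z/E)² = 0.258 × 0.742 × (1.751/0.05)² = 234.78
Round up: n = 235.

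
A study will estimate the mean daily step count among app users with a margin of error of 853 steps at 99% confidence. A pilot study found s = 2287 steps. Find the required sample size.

48

For a mean, the margin of error is E = z·σ/√n, so n = (zσ/E)².
At 99% confidence, z = 2.576.
n = (2.576 × 2287 / 853)² = 47.70
Round up: n = 48.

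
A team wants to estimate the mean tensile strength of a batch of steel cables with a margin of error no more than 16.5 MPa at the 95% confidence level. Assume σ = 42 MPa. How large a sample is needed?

n = 25

For a mean, the margin of error is E = z·σ/√n, so n = (zσ/E)².
At 95% confidence, z = 1.960.
n = (1.960 × 42 / 16.5)² = 24.89
Round up: n = 25.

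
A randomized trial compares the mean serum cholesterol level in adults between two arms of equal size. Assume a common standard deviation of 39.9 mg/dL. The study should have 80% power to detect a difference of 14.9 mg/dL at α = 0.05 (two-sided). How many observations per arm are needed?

113 per group

For two equal groups, n per group = 2·((z_{α/2} + z_β)·σ/δ)².
z_{α/2} = 1.960; z_β = 0.842 (power 80%).
n = 2 × (2.802 × 39.9 / 14.9)² = 2 × 56.30 = 112.60
Round up: n = 113 per group.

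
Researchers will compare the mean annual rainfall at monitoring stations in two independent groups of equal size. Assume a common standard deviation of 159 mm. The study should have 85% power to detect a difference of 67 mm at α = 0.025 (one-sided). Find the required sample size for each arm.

102 per group

For two equal groups, n per group = 2·((z_α + z_β)·σ/δ)².
z_α = 1.960; z_β = 1.036 (power 85%).
n = 2 × (2.996 × 159 / 67)² = 2 × 50.55 = 101.10
Round up: n = 102 per group.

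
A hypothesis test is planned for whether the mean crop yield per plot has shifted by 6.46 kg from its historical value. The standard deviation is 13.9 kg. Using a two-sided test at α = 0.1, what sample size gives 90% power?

For a one-sample z-test, n = ((z_{α/2} + z_β)·σ/δ)².
z_{α/2} = 1.645 (two-sided α = 0.1); z_β = 1.282 (power 90% → β = 0.1).
n = (2.927 × 13.9 / 6.46)² = 39.67
Round up: n = 40.

40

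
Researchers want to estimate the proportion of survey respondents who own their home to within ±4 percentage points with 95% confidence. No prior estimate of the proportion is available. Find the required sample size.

For a proportion with margin E = 0.04 at 95% confidence, z = 1.960.
With no prior estimate, use p = 0.5, which maximizes p(1−p) at 0.25.
n = 0.25 × (z/E)² = 0.25 × (1.960/0.04)² = 600.25
Round up: n = 601.

601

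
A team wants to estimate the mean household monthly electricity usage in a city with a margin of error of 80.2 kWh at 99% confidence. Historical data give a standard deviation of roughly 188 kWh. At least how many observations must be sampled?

n = 37

For a mean, the margin of error is E = z·σ/√n, so n = (zσ/E)².
At 99% confidence, z = 2.576.
n = (2.576 × 188 / 80.2)² = 36.46
Round up: n = 37.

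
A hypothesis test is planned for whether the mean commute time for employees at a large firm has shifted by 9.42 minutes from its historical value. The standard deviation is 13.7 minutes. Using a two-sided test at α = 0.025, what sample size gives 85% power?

23

For a one-sample z-test, n = ((z_{α/2} + z_β)·σ/δ)².
z_{α/2} = 2.241 (two-sided α = 0.025); z_β = 1.036 (power 85% → β = 0.15).
n = (3.277 × 13.7 / 9.42)² = 22.71
Round up: n = 23.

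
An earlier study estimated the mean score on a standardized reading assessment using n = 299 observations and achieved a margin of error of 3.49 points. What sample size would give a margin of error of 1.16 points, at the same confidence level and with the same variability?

Margin of error scales as 1/√n, so n₂ = n₁·(E₁/E₂)².
n₂ = 299 × (3.49/1.16)² = 299 × 9.052 = 2706.55
Round up: n₂ = 2707.

2707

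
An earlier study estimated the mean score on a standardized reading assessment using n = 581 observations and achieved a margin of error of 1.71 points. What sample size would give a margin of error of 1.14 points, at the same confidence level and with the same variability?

1308

Margin of error scales as 1/√n, so n₂ = n₁·(E₁/E₂)².
n₂ = 581 × (1.71/1.14)² = 581 × 2.25 = 1307.25
Round up: n₂ = 1308.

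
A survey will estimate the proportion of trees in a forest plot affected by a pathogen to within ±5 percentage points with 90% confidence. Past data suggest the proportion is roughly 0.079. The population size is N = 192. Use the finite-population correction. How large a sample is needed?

57

For a proportion with margin E = 0.05 at 90% confidence, z = 1.645.
n = p̂(1−p̂)(z/E)² = 0.079 × 0.921 × (1.645/0.05)² = 78.76 — call this n₀.
Finite-population correction with N = 192: n = n₀ / (1 + (n₀−1)/N) = 78.76 / 1.405 = 56.06
Round up: n = 57.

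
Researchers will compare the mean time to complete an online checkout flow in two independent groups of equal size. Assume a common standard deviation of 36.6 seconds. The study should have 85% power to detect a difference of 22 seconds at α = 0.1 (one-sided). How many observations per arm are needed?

For two equal groups, n per group = 2·((z_α + z_β)·σ/δ)².
z_α = 1.282; z_β = 1.036 (power 85%).
n = 2 × (2.318 × 36.6 / 22)² = 2 × 14.87 = 29.74
Round up: n = 30 per group.

30 per group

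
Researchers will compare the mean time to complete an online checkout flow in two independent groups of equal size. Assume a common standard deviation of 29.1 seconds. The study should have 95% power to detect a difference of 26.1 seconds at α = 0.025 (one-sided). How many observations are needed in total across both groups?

66 total

For two equal groups, n per group = 2·((z_α + z_β)·σ/δ)².
z_α = 1.960; z_β = 1.645 (power 95%).
n = 2 × (3.605 × 29.1 / 26.1)² = 2 × 16.16 = 32.32
Round up: n = 33 per group.
Total across both groups: 2 × 33 = 66.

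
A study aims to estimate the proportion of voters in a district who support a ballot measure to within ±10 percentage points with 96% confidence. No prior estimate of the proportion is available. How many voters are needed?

For a proportion with margin E = 0.1 at 96% confidence, z = 2.054.
With no prior estimate, use p = 0.5, which maximizes p(1−p) at 0.25.
n = 0.25 × (z/E)² = 0.25 × (2.054/0.1)² = 105.47
Round up: n = 106.

106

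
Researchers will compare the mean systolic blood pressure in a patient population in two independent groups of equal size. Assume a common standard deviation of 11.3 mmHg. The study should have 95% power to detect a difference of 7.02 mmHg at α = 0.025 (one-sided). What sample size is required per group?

68 per group

For two equal groups, n per group = 2·((z_α + z_β)·σ/δ)².
z_α = 1.960; z_β = 1.645 (power 95%).
n = 2 × (3.605 × 11.3 / 7.02)² = 2 × 33.67 = 67.34
Round up: n = 68 per group.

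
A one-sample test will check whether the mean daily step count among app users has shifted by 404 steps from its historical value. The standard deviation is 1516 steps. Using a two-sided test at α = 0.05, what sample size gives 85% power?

127

For a one-sample z-test, n = ((z_{α/2} + z_β)·σ/δ)².
z_{α/2} = 1.960 (two-sided α = 0.05); z_β = 1.036 (power 85% → β = 0.15).
n = (2.996 × 1516 / 404)² = 126.39
Round up: n = 127.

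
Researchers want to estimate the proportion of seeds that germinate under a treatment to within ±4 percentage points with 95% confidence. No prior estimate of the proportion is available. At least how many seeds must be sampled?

For a proportion with margin E = 0.04 at 95% confidence, z = 1.960.
With no prior estimate, use p = 0.5, which maximizes p(1−p) at 0.25.
n = 0.25 × (z/E)² = 0.25 × (1.960/0.04)² = 600.25
Round up: n = 601.

601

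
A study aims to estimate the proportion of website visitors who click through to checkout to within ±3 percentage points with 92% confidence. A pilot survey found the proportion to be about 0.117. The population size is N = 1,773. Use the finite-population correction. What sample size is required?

n = 294

For a proportion with margin E = 0.03 at 92% confidence, z = 1.751.
n = p̂(1−p̂)(z/E)² = 0.117 × 0.883 × (1.751/0.03)² = 351.95 — call this n₀.
Finite-population correction with N = 1,773: n = n₀ / (1 + (n₀−1)/N) = 351.95 / 1.198 = 293.78
Round up: n = 294.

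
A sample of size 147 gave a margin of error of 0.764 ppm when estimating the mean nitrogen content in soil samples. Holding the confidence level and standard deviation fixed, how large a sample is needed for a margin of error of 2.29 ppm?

Margin of error scales as 1/√n, so n₂ = n₁·(E₁/E₂)².
n₂ = 147 × (0.764/2.29)² = 147 × 0.1113 = 16.36
Round up: n₂ = 17.

17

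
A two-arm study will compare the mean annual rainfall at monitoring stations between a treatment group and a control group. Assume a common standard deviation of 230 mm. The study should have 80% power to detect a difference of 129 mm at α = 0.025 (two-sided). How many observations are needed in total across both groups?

122 total

For two equal groups, n per group = 2·((z_{α/2} + z_β)·σ/δ)².
z_{α/2} = 2.241; z_β = 0.842 (power 80%).
n = 2 × (3.083 × 230 / 129)² = 2 × 30.22 = 60.44
Round up: n = 61 per group.
Total across both groups: 2 × 61 = 122.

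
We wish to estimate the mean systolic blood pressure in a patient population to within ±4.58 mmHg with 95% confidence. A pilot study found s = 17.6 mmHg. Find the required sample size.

57

For a mean, the margin of error is E = z·σ/√n, so n = (zσ/E)².
At 95% confidence, z = 1.960.
n = (1.960 × 17.6 / 4.58)² = 56.73
Round up: n = 57.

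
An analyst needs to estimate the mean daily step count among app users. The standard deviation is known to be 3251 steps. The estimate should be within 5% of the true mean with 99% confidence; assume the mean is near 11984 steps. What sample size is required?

196

For a mean, the margin of error is E = z·σ/√n, so n = (zσ/E)².
At 99% confidence, z = 2.576.
E = 5% of 11984 = 599.2 steps.
n = (2.576 × 3251 / 599.2)² = 195.34
Round up: n = 196.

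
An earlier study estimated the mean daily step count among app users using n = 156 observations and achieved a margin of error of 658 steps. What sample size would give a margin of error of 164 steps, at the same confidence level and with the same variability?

Margin of error scales as 1/√n, so n₂ = n₁·(E₁/E₂)².
n₂ = 156 × (658/164)² = 156 × 16.1 = 2511.60
Round up: n₂ = 2512.

n = 2512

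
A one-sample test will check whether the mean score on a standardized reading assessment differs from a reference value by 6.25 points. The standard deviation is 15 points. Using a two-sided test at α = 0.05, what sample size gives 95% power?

75

For a one-sample z-test, n = ((z_{α/2} + z_β)·σ/δ)².
z_{α/2} = 1.960 (two-sided α = 0.05); z_β = 1.645 (power 95% → β = 0.05).
n = (3.605 × 15 / 6.25)² = 74.86
Round up: n = 75.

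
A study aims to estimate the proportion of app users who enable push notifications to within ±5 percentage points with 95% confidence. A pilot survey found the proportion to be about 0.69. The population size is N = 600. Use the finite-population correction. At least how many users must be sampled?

For a proportion with margin E = 0.05 at 95% confidence, z = 1.960.
n = p̂(1−p̂)(z/E)² = 0.69 × 0.31 × (1.960/0.05)² = 328.69 — call this n₀.
Finite-population correction with N = 600: n = n₀ / (1 + (n₀−1)/N) = 328.69 / 1.546 = 212.61
Round up: n = 213.

213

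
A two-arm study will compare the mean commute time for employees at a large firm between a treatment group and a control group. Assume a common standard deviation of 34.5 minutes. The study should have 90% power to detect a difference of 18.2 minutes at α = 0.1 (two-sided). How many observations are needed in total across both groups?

For two equal groups, n per group = 2·((z_{α/2} + z_β)·σ/δ)².
z_{α/2} = 1.645; z_β = 1.282 (power 90%).
n = 2 × (2.927 × 34.5 / 18.2)² = 2 × 30.79 = 61.58
Round up: n = 62 per group.
Total across both groups: 2 × 62 = 124.

124 total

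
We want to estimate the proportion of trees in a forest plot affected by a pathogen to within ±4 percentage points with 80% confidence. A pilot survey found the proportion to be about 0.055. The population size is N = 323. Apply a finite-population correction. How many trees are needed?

For a proportion with margin E = 0.04 at 80% confidence, z = 1.282.
n = p̂(1−p̂)(z/E)² = 0.055 × 0.945 × (1.282/0.04)² = 53.39 — call this n₀.
Finite-population correction with N = 323: n = n₀ / (1 + (n₀−1)/N) = 53.39 / 1.162 = 45.95
Round up: n = 46.

46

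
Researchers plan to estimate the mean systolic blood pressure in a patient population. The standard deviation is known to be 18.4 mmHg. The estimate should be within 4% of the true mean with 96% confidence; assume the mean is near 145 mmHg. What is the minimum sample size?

For a mean, the margin of error is E = z·σ/√n, so n = (zσ/E)².
At 96% confidence, z = 2.054.
E = 4% of 145 = 5.8 mmHg.
n = (2.054 × 18.4 / 5.8)² = 42.46
Round up: n = 43.

n = 43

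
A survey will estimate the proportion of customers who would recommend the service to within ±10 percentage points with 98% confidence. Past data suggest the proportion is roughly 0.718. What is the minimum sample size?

For a proportion with margin E = 0.1 at 98% confidence, z = 2.326.
n = p̂(1−p̂)(z/E)² = 0.718 × 0.282 × (2.326/0.1)² = 109.55
Round up: n = 110.

110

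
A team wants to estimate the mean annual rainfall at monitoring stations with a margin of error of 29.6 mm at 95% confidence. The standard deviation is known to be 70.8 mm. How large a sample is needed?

n = 22

For a mean, the margin of error is E = z·σ/√n, so n = (zσ/E)².
At 95% confidence, z = 1.960.
n = (1.960 × 70.8 / 29.6)² = 21.98
Round up: n = 22.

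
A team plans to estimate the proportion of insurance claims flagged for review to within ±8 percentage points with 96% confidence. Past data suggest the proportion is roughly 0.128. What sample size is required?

74

For a proportion with margin E = 0.08 at 96% confidence, z = 2.054.
n = p̂(1−p̂)(z/E)² = 0.128 × 0.872 × (2.054/0.08)² = 73.58
Round up: n = 74.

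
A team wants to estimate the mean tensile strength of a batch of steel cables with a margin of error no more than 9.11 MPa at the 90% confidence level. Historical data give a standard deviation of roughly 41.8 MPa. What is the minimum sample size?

For a mean, the margin of error is E = z·σ/√n, so n = (zσ/E)².
At 90% confidence, z = 1.645.
n = (1.645 × 41.8 / 9.11)² = 56.97
Round up: n = 57.

n = 57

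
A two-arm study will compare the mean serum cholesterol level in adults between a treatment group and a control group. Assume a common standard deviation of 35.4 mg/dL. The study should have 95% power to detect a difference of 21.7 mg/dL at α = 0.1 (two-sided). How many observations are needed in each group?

58 per group

For two equal groups, n per group = 2·((z_{α/2} + z_β)·σ/δ)².
z_{α/2} = 1.645; z_β = 1.645 (power 95%).
n = 2 × (3.290 × 35.4 / 21.7)² = 2 × 28.81 = 57.62
Round up: n = 58 per group.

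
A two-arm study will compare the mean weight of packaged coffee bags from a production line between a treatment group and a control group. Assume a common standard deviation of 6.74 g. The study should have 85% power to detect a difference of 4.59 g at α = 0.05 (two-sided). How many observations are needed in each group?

39 per group

For two equal groups, n per group = 2·((z_{α/2} + z_β)·σ/δ)².
z_{α/2} = 1.960; z_β = 1.036 (power 85%).
n = 2 × (2.996 × 6.74 / 4.59)² = 2 × 19.35 = 38.70
Round up: n = 39 per group.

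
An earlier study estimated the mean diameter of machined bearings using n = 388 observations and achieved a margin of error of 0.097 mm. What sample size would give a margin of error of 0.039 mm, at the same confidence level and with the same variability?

Margin of error scales as 1/√n, so n₂ = n₁·(E₁/E₂)².
n₂ = 388 × (0.097/0.039)² = 388 × 6.186 = 2400.17
Round up: n₂ = 2401.

2401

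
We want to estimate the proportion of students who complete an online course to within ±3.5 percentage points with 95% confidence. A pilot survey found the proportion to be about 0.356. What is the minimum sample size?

719

For a proportion with margin E = 0.035 at 95% confidence, z = 1.960.
n = p̂(1−p̂)(z/E)² = 0.356 × 0.644 × (1.960/0.035)² = 718.97
Round up: n = 719.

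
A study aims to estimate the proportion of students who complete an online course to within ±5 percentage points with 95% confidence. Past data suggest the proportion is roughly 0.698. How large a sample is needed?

324

For a proportion with margin E = 0.05 at 95% confidence, z = 1.960.
n = p̂(1−p̂)(z/E)² = 0.698 × 0.302 × (1.960/0.05)² = 323.92
Round up: n = 324.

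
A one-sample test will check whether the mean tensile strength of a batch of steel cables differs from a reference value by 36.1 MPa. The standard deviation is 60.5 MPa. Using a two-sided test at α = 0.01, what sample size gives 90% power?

42

For a one-sample z-test, n = ((z_{α/2} + z_β)·σ/δ)².
z_{α/2} = 2.576 (two-sided α = 0.01); z_β = 1.282 (power 90% → β = 0.1).
n = (3.858 × 60.5 / 36.1)² = 41.80
Round up: n = 42.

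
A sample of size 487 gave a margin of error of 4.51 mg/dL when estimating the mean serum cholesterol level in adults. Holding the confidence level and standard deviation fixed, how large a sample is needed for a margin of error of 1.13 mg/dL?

7758

Margin of error scales as 1/√n, so n₂ = n₁·(E₁/E₂)².
n₂ = 487 × (4.51/1.13)² = 487 × 15.93 = 7757.91
Round up: n₂ = 7758.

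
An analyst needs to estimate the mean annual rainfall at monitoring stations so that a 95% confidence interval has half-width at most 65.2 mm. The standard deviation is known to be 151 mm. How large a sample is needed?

For a mean, the margin of error is E = z·σ/√n, so n = (zσ/E)².
At 95% confidence, z = 1.960.
n = (1.960 × 151 / 65.2)² = 20.60
Round up: n = 21.

21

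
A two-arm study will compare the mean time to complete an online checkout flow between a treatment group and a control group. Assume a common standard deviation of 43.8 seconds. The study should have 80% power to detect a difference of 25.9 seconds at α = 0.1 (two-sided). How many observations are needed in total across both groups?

For two equal groups, n per group = 2·((z_{α/2} + z_β)·σ/δ)².
z_{α/2} = 1.645; z_β = 0.842 (power 80%).
n = 2 × (2.487 × 43.8 / 25.9)² = 2 × 17.69 = 35.38
Round up: n = 36 per group.
Total across both groups: 2 × 36 = 72.

72 total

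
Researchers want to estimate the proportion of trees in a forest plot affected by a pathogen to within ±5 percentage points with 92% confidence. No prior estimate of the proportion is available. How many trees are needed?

307

For a proportion with margin E = 0.05 at 92% confidence, z = 1.751.
With no prior estimate, use p = 0.5, which maximizes p(1−p) at 0.25.
n = 0.25 × (z/E)² = 0.25 × (1.751/0.05)² = 306.60
Round up: n = 307.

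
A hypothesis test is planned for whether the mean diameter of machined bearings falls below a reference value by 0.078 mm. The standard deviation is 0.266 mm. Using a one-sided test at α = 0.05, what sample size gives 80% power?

For a one-sample z-test, n = ((z_α + z_β)·σ/δ)².
z_α = 1.645 (one-sided α = 0.05); z_β = 0.842 (power 80% → β = 0.2).
n = (2.487 × 0.266 / 0.078)² = 71.93
Round up: n = 72.

72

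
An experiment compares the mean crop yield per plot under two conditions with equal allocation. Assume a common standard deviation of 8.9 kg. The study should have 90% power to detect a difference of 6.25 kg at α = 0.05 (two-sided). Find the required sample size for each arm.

43 per group

For two equal groups, n per group = 2·((z_{α/2} + z_β)·σ/δ)².
z_{α/2} = 1.960; z_β = 1.282 (power 90%).
n = 2 × (3.242 × 8.9 / 6.25)² = 2 × 21.31 = 42.62
Round up: n = 43 per group.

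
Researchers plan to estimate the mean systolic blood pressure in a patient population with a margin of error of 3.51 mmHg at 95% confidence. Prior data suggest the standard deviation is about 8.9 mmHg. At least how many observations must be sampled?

25

For a mean, the margin of error is E = z·σ/√n, so n = (zσ/E)².
At 95% confidence, z = 1.960.
n = (1.960 × 8.9 / 3.51)² = 24.70
Round up: n = 25.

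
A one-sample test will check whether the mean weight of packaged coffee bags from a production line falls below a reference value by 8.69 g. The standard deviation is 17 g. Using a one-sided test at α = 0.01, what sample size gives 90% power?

50

For a one-sample z-test, n = ((z_α + z_β)·σ/δ)².
z_α = 2.326 (one-sided α = 0.01); z_β = 1.282 (power 90% → β = 0.1).
n = (3.608 × 17 / 8.69)² = 49.82
Round up: n = 50.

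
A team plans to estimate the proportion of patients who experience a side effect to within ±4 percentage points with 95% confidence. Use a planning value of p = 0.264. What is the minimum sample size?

For a proportion with margin E = 0.04 at 95% confidence, z = 1.960.
n = p̂(1−p̂)(z/E)² = 0.264 × 0.736 × (1.960/0.04)² = 466.52
Round up: n = 467.

467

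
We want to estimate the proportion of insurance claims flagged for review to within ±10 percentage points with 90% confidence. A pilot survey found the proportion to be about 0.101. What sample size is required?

For a proportion with margin E = 0.1 at 90% confidence, z = 1.645.
n = p̂(1−p̂)(z/E)² = 0.101 × 0.899 × (1.645/0.1)² = 24.57
Round up: n = 25.

25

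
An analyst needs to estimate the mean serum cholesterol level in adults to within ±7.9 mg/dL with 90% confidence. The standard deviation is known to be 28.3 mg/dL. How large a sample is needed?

For a mean, the margin of error is E = z·σ/√n, so n = (zσ/E)².
At 90% confidence, z = 1.645.
n = (1.645 × 28.3 / 7.9)² = 34.73
Round up: n = 35.

n = 35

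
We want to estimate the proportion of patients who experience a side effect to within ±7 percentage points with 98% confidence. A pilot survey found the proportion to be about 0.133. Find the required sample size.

128

For a proportion with margin E = 0.07 at 98% confidence, z = 2.326.
n = p̂(1−p̂)(z/E)² = 0.133 × 0.867 × (2.326/0.07)² = 127.32
Round up: n = 128.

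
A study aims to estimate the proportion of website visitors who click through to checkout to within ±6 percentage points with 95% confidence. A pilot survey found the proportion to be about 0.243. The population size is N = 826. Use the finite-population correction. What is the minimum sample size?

For a proportion with margin E = 0.06 at 95% confidence, z = 1.960.
n = p̂(1−p̂)(z/E)² = 0.243 × 0.757 × (1.960/0.06)² = 196.30 — call this n₀.
Finite-population correction with N = 826: n = n₀ / (1 + (n₀−1)/N) = 196.30 / 1.236 = 158.82
Round up: n = 159.

n = 159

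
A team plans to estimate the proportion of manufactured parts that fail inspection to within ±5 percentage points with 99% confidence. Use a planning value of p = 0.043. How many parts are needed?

For a proportion with margin E = 0.05 at 99% confidence, z = 2.576.
n = p̂(1−p̂)(z/E)² = 0.043 × 0.957 × (2.576/0.05)² = 109.23
Round up: n = 110.

110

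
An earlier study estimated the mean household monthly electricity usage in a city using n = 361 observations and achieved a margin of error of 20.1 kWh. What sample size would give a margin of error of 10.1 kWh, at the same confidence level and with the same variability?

Margin of error scales as 1/√n, so n₂ = n₁·(E₁/E₂)².
n₂ = 361 × (20.1/10.1)² = 361 × 3.96 = 1429.56
Round up: n₂ = 1430.

n = 1430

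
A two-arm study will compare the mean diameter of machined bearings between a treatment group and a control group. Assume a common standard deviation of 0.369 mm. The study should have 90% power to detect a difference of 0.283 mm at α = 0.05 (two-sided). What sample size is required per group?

For two equal groups, n per group = 2·((z_{α/2} + z_β)·σ/δ)².
z_{α/2} = 1.960; z_β = 1.282 (power 90%).
n = 2 × (3.242 × 0.369 / 0.283)² = 2 × 17.87 = 35.74
Round up: n = 36 per group.

36 per group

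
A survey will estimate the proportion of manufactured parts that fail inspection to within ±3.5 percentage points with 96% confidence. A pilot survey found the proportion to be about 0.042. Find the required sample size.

139

For a proportion with margin E = 0.035 at 96% confidence, z = 2.054.
n = p̂(1−p̂)(z/E)² = 0.042 × 0.958 × (2.054/0.035)² = 138.57
Round up: n = 139.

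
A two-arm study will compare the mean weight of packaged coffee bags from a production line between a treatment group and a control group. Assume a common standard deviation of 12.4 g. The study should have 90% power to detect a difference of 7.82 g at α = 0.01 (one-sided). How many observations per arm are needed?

66 per group

For two equal groups, n per group = 2·((z_α + z_β)·σ/δ)².
z_α = 2.326; z_β = 1.282 (power 90%).
n = 2 × (3.608 × 12.4 / 7.82)² = 2 × 32.73 = 65.46
Round up: n = 66 per group.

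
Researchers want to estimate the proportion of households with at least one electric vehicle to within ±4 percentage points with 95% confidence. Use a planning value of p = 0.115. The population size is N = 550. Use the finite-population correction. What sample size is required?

n = 170

For a proportion with margin E = 0.04 at 95% confidence, z = 1.960.
n = p̂(1−p̂)(z/E)² = 0.115 × 0.885 × (1.960/0.04)² = 244.36 — call this n₀.
Finite-population correction with N = 550: n = n₀ / (1 + (n₀−1)/N) = 244.36 / 1.442 = 169.46
Round up: n = 170.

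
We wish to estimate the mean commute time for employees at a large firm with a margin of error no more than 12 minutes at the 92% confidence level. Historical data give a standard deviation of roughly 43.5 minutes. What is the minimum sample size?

n = 41

For a mean, the margin of error is E = z·σ/√n, so n = (zσ/E)².
At 92% confidence, z = 1.751.
n = (1.751 × 43.5 / 12)² = 40.29
Round up: n = 41.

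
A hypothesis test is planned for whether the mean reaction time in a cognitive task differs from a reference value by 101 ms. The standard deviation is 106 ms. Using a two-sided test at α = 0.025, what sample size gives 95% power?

For a one-sample z-test, n = ((z_{α/2} + z_β)·σ/δ)².
z_{α/2} = 2.241 (two-sided α = 0.025); z_β = 1.645 (power 95% → β = 0.05).
n = (3.886 × 106 / 101)² = 16.63
Round up: n = 17.

n = 17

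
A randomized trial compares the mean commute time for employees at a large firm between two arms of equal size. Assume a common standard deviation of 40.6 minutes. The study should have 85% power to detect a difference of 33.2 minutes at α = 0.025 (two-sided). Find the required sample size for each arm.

33 per group

For two equal groups, n per group = 2·((z_{α/2} + z_β)·σ/δ)².
z_{α/2} = 2.241; z_β = 1.036 (power 85%).
n = 2 × (3.277 × 40.6 / 33.2)² = 2 × 16.06 = 32.12
Round up: n = 33 per group.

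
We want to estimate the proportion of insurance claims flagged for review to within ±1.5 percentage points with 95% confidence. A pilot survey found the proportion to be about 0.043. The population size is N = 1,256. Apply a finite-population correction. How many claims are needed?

451

For a proportion with margin E = 0.015 at 95% confidence, z = 1.960.
n = p̂(1−p̂)(z/E)² = 0.043 × 0.957 × (1.960/0.015)² = 702.60 — call this n₀.
Finite-population correction with N = 1,256: n = n₀ / (1 + (n₀−1)/N) = 702.60 / 1.559 = 450.67
Round up: n = 451.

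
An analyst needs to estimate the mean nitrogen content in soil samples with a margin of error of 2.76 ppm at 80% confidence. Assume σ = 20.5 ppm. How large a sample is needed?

91

For a mean, the margin of error is E = z·σ/√n, so n = (zσ/E)².
At 80% confidence, z = 1.282.
n = (1.282 × 20.5 / 2.76)² = 90.67
Round up: n = 91.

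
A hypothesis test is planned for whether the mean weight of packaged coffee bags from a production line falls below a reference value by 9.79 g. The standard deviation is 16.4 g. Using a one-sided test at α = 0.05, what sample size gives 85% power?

21

For a one-sample z-test, n = ((z_α + z_β)·σ/δ)².
z_α = 1.645 (one-sided α = 0.05); z_β = 1.036 (power 85% → β = 0.15).
n = (2.681 × 16.4 / 9.79)² = 20.17
Round up: n = 21.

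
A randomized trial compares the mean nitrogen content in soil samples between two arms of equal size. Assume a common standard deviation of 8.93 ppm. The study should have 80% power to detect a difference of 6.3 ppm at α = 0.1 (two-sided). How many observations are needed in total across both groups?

50 total

For two equal groups, n per group = 2·((z_{α/2} + z_β)·σ/δ)².
z_{α/2} = 1.645; z_β = 0.842 (power 80%).
n = 2 × (2.487 × 8.93 / 6.3)² = 2 × 12.43 = 24.86
Round up: n = 25 per group.
Total across both groups: 2 × 25 = 50.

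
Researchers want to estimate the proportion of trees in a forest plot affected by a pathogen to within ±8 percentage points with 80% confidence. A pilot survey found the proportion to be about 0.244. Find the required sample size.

48

For a proportion with margin E = 0.08 at 80% confidence, z = 1.282.
n = p̂(1−p̂)(z/E)² = 0.244 × 0.756 × (1.282/0.08)² = 47.37
Round up: n = 48.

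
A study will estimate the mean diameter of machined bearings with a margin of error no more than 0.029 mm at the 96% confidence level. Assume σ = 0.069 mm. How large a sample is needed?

n = 24

For a mean, the margin of error is E = z·σ/√n, so n = (zσ/E)².
At 96% confidence, z = 2.054.
n = (2.054 × 0.069 / 0.029)² = 23.88
Round up: n = 24.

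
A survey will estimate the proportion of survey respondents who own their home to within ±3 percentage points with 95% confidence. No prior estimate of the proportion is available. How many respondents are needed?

For a proportion with margin E = 0.03 at 95% confidence, z = 1.960.
With no prior estimate, use p = 0.5, which maximizes p(1−p) at 0.25.
n = 0.25 × (z/E)² = 0.25 × (1.960/0.03)² = 1067.11
Round up: n = 1068.

1068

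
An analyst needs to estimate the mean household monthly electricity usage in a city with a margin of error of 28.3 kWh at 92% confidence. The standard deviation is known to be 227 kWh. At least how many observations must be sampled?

For a mean, the margin of error is E = z·σ/√n, so n = (zσ/E)².
At 92% confidence, z = 1.751.
n = (1.751 × 227 / 28.3)² = 197.27
Round up: n = 198.

n = 198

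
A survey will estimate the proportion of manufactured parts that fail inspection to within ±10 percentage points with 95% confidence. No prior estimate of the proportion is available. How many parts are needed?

97

For a proportion with margin E = 0.1 at 95% confidence, z = 1.960.
With no prior estimate, use p = 0.5, which maximizes p(1−p) at 0.25.
n = 0.25 × (z/E)² = 0.25 × (1.960/0.1)² = 96.04
Round up: n = 97.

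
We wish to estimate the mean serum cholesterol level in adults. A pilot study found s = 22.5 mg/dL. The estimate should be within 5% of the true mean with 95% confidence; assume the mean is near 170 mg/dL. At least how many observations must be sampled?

For a mean, the margin of error is E = z·σ/√n, so n = (zσ/E)².
At 95% confidence, z = 1.960.
E = 5% of 170 = 8.5 mg/dL.
n = (1.960 × 22.5 / 8.5)² = 26.92
Round up: n = 27.

n = 27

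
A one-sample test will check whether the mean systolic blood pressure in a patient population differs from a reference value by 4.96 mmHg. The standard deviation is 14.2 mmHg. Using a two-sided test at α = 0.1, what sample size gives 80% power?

For a one-sample z-test, n = ((z_{α/2} + z_β)·σ/δ)².
z_{α/2} = 1.645 (two-sided α = 0.1); z_β = 0.842 (power 80% → β = 0.2).
n = (2.487 × 14.2 / 4.96)² = 50.69
Round up: n = 51.

n = 51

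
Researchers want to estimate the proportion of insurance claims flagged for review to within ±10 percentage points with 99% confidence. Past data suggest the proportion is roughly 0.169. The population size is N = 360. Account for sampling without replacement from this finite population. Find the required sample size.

For a proportion with margin E = 0.1 at 99% confidence, z = 2.576.
n = p̂(1−p̂)(z/E)² = 0.169 × 0.831 × (2.576/0.1)² = 93.19 — call this n₀.
Finite-population correction with N = 360: n = n₀ / (1 + (n₀−1)/N) = 93.19 / 1.256 = 74.20
Round up: n = 75.

75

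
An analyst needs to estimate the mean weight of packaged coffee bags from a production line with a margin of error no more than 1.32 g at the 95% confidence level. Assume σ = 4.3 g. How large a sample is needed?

For a mean, the margin of error is E = z·σ/√n, so n = (zσ/E)².
At 95% confidence, z = 1.960.
n = (1.960 × 4.3 / 1.32)² = 40.77
Round up: n = 41.

41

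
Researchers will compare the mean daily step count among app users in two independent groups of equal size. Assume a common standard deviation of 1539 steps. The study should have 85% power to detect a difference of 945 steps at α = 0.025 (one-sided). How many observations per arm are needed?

For two equal groups, n per group = 2·((z_α + z_β)·σ/δ)².
z_α = 1.960; z_β = 1.036 (power 85%).
n = 2 × (2.996 × 1539 / 945)² = 2 × 23.81 = 47.62
Round up: n = 48 per group.

48 per group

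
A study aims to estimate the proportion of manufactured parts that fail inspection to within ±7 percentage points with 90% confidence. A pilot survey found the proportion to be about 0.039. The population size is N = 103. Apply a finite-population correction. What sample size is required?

For a proportion with margin E = 0.07 at 90% confidence, z = 1.645.
n = p̂(1−p̂)(z/E)² = 0.039 × 0.961 × (1.645/0.07)² = 20.70 — call this n₀.
Finite-population correction with N = 103: n = n₀ / (1 + (n₀−1)/N) = 20.70 / 1.191 = 17.38
Round up: n = 18.

18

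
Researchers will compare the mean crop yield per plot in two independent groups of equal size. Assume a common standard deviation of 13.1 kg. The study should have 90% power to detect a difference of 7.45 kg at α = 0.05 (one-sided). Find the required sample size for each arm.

53 per group

For two equal groups, n per group = 2·((z_α + z_β)·σ/δ)².
z_α = 1.645; z_β = 1.282 (power 90%).
n = 2 × (2.927 × 13.1 / 7.45)² = 2 × 26.49 = 52.98
Round up: n = 53 per group.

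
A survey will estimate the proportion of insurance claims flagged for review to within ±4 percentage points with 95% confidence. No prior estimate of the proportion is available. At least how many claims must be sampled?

601

For a proportion with margin E = 0.04 at 95% confidence, z = 1.960.
With no prior estimate, use p = 0.5, which maximizes p(1−p) at 0.25.
n = 0.25 × (z/E)² = 0.25 × (1.960/0.04)² = 600.25
Round up: n = 601.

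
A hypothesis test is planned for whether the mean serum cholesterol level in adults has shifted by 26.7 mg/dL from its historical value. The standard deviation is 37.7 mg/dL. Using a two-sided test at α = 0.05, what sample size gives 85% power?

For a one-sample z-test, n = ((z_{α/2} + z_β)·σ/δ)².
z_{α/2} = 1.960 (two-sided α = 0.05); z_β = 1.036 (power 85% → β = 0.15).
n = (2.996 × 37.7 / 26.7)² = 17.90
Round up: n = 18.

18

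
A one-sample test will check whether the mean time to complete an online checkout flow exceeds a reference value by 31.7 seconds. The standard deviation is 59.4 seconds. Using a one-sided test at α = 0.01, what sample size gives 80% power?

For a one-sample z-test, n = ((z_α + z_β)·σ/δ)².
z_α = 2.326 (one-sided α = 0.01); z_β = 0.842 (power 80% → β = 0.2).
n = (3.168 × 59.4 / 31.7)² = 35.24
Round up: n = 36.

36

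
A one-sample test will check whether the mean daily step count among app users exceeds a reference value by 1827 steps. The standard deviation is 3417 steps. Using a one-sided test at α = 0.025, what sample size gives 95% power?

For a one-sample z-test, n = ((z_α + z_β)·σ/δ)².
z_α = 1.960 (one-sided α = 0.025); z_β = 1.645 (power 95% → β = 0.05).
n = (3.605 × 3417 / 1827)² = 45.46
Round up: n = 46.

46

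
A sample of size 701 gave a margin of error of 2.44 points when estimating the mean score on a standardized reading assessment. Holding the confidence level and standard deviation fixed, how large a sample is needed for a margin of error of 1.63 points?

1571

Margin of error scales as 1/√n, so n₂ = n₁·(E₁/E₂)².
n₂ = 701 × (2.44/1.63)² = 701 × 2.241 = 1570.94
Round up: n₂ = 1571.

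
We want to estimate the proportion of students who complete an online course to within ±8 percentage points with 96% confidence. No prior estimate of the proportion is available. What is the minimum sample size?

For a proportion with margin E = 0.08 at 96% confidence, z = 2.054.
With no prior estimate, use p = 0.5, which maximizes p(1−p) at 0.25.
n = 0.25 × (z/E)² = 0.25 × (2.054/0.08)² = 164.80
Round up: n = 165.

165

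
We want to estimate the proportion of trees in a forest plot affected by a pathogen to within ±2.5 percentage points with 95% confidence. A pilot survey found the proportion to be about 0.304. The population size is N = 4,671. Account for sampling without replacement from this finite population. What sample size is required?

For a proportion with margin E = 0.025 at 95% confidence, z = 1.960.
n = p̂(1−p̂)(z/E)² = 0.304 × 0.696 × (1.960/0.025)² = 1300.51 — call this n₀.
Finite-population correction with N = 4,671: n = n₀ / (1 + (n₀−1)/N) = 1300.51 / 1.278 = 1017.61
Round up: n = 1018.

1018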